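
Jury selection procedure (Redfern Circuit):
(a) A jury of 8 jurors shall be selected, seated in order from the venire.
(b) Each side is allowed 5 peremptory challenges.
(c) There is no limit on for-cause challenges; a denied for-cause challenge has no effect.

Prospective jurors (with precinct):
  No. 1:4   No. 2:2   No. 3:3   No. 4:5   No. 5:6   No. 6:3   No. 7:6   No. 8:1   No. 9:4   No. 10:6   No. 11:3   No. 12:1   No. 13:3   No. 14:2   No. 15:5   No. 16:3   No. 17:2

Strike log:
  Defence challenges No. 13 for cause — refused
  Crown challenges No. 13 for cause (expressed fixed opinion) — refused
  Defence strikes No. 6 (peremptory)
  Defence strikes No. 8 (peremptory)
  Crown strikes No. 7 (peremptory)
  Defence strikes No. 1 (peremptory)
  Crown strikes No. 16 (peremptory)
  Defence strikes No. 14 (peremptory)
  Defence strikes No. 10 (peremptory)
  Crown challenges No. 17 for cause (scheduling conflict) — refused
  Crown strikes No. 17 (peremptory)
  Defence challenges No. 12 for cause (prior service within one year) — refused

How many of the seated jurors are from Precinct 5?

Removed: #1, #6, #7, #8, #10, #14, #16, #17.
Seated jurors 1–8: #2, #3, #4, #5, #9, #11, #12, #13.
Of those, in Precinct 5: #4 → 1.

1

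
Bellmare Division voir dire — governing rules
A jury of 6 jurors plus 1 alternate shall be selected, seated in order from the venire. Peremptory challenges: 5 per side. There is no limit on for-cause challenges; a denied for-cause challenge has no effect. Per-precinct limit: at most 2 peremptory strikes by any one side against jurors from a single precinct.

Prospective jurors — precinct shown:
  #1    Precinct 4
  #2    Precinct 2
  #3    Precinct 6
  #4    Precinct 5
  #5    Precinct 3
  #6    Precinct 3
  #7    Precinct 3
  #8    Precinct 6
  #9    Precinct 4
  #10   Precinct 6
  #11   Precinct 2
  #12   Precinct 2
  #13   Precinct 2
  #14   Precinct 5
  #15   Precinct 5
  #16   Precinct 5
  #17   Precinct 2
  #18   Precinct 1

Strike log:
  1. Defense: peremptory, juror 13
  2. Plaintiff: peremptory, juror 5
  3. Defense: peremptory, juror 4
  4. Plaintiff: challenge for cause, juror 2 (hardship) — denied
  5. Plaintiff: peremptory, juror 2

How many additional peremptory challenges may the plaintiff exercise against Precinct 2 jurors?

Plaintiff peremptories so far: #5, #2 — 2 of 5 used, 3 left overall.
Against Precinct 2: #2 — 1 used; per-precinct cap 2 leaves 1.
Binding limit: min(3, 1) = 1.

1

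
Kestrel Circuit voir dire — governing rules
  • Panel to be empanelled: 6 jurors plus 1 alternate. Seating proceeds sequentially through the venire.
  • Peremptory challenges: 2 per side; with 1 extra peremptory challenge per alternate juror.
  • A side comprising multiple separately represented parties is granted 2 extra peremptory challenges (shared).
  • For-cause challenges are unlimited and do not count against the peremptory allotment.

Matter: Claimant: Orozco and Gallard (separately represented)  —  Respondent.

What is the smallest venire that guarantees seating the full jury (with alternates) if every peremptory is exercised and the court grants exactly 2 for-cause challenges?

Seats to fill: 6 + 1 alternates = 7.
Peremptories — Claimant: 2 + 1×1 + 2 = 5; Respondent: 2 + 1×1 = 3; total 8.
For-cause removals: 2.
Minimum venire: 7 + 8 + 2 = 17.

17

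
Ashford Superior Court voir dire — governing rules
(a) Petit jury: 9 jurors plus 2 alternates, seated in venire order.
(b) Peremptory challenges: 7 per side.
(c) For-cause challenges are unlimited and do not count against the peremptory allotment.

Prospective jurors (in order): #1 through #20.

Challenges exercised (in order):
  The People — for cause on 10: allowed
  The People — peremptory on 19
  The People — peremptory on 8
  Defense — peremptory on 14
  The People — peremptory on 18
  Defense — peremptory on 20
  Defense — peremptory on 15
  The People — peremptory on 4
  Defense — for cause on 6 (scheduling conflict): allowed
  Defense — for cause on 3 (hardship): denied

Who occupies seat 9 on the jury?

Removed: #4, #6, #8, #10, #14, #15, #18, #19, #20. (#3 stays — for-cause denied.)
Filling seats in venire order through position 9: #1, #2, #3, #5, #7, #9, #11, #12, #13.
So seat 9 is #13.

13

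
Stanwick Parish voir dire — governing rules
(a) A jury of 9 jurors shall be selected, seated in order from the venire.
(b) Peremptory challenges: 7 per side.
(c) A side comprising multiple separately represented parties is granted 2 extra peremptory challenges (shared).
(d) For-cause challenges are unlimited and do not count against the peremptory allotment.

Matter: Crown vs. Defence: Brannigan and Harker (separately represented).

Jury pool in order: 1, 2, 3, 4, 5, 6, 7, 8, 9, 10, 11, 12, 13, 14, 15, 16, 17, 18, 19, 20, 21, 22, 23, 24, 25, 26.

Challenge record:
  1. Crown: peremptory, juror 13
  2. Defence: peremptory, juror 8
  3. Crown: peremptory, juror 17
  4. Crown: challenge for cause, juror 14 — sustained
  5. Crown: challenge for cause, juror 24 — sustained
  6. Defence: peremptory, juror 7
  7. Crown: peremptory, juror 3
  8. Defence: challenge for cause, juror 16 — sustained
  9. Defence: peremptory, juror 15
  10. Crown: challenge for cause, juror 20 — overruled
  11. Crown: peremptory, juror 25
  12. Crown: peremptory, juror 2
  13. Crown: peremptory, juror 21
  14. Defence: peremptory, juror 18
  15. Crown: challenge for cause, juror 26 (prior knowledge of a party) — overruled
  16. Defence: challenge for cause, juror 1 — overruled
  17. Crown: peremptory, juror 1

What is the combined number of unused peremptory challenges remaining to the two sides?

5

Crown allotment: 7. Defence allotment: 7 base + 2 multi-party = 9.
Crown peremptories used: #13, #17, #3, #25, #2, #21, #1 — 7 (for-cause on #14, #24, #20, #26 don't count).
Defence peremptories used: #8, #7, #15, #18 — 4 (for-cause on #16, #1 don't count).
Remaining: (7 − 7) + (9 − 4) = 5.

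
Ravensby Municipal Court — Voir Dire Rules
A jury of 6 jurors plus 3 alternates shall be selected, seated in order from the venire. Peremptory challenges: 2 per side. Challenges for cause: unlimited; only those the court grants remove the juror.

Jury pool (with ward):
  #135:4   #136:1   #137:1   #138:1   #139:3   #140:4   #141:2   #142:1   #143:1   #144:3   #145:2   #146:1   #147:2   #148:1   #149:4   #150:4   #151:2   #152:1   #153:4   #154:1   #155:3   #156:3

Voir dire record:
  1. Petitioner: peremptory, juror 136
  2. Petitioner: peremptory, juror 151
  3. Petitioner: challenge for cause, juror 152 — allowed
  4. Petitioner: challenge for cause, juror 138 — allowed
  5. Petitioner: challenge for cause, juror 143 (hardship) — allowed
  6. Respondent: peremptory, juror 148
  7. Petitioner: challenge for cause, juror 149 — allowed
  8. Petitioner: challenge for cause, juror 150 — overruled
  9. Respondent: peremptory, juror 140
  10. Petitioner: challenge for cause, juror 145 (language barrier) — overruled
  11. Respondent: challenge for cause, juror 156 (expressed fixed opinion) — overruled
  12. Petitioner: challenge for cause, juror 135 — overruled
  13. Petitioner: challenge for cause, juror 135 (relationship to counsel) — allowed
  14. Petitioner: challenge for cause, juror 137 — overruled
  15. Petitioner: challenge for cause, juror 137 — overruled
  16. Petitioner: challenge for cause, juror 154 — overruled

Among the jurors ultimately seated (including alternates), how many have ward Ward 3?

Removed: #135, #136, #138, #140, #143, #148, #149, #151, #152.
Seated (9 incl. alternates): #137, #139, #141, #142, #144, #145, #146, #147, #150.
Of those, in Ward 3: #139, #144 → 2.

2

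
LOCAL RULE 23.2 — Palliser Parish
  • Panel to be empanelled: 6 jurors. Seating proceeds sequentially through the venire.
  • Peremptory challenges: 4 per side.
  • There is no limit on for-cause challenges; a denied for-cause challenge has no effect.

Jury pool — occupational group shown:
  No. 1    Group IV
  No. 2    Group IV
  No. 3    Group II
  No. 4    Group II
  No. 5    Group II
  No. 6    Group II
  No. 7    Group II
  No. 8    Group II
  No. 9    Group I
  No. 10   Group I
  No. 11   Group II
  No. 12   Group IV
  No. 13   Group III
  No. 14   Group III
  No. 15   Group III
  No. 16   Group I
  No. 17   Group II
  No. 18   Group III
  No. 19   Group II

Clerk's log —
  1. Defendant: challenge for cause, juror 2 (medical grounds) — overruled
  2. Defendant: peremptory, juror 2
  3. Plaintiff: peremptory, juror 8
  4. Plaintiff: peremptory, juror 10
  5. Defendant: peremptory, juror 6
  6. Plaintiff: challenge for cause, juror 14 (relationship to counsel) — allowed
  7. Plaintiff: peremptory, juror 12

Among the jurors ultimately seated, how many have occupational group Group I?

1

Removed: #2, #6, #8, #10, #12, #14.
Seated jurors 1–6: #1, #3, #4, #5, #7, #9.
Of those, in Group I: #9 → 1.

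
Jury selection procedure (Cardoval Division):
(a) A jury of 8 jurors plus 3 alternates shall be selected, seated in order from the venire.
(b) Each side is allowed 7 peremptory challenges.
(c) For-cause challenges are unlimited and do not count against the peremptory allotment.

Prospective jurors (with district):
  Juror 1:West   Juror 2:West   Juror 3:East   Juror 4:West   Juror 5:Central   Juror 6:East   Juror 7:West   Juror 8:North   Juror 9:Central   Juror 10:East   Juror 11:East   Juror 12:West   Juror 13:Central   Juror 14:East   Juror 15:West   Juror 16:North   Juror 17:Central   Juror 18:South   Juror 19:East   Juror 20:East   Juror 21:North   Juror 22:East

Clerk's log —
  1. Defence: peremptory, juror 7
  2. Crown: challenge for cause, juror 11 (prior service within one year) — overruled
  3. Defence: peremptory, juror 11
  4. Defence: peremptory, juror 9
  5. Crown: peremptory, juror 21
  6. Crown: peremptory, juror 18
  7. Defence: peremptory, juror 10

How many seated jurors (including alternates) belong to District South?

Removed: #7, #9, #10, #11, #18, #21.
Seated (11 incl. alternates): #1, #2, #3, #4, #5, #6, #8, #12, #13, #14, #15.
None of those are in District South → 0.

0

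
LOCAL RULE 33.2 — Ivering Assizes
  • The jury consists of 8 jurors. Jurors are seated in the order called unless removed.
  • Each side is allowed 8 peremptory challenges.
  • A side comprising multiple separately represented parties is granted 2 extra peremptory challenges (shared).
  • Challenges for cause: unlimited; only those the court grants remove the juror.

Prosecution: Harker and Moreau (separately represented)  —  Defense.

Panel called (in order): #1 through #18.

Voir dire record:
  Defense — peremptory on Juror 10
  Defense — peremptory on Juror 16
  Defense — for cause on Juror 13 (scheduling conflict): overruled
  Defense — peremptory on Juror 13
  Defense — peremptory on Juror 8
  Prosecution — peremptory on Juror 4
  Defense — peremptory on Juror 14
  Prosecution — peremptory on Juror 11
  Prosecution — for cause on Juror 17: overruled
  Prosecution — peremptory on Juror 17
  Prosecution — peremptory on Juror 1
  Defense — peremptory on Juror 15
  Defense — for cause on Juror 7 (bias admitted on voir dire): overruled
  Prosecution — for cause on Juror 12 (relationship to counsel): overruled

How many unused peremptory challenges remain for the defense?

2

Defense allotment: 8.
Defense peremptories used: #10, #16, #13, #8, #14, #15 — 6 (for-cause on #13, #7 don't count).
Remaining: 8 − 6 = 2.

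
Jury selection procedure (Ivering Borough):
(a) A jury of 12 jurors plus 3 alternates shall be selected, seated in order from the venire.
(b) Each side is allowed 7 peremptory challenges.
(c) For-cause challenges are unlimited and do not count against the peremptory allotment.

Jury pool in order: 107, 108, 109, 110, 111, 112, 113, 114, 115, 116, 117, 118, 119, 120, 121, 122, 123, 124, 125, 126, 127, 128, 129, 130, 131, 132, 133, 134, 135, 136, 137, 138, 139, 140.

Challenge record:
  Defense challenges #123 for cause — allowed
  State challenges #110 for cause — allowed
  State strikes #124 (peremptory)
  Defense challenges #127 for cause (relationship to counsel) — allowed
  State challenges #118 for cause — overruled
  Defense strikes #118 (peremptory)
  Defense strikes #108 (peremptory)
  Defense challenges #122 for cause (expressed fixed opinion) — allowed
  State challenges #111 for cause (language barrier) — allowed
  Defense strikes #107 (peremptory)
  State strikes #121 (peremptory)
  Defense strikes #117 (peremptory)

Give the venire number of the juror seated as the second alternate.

Removed: #107, #108, #110, #111, #117, #118, #121, #122, #123, #124, #127.
Seating in order: seats 1–12 → #109, #112, #113, #114, #115, #116, #119, #120, #125, #126, #128, #129; alternates → #130, #131, #132.
So alternate 2 is #131.

131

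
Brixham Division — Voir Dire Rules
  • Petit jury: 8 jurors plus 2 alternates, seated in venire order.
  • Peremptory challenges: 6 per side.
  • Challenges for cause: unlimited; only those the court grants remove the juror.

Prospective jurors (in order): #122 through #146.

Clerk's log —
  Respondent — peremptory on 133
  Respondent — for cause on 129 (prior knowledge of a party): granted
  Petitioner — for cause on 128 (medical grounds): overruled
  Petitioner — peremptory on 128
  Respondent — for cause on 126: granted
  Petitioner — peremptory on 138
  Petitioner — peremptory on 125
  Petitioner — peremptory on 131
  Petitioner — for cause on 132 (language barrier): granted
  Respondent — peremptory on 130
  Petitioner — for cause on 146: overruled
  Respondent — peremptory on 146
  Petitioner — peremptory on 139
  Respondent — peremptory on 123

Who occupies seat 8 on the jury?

140

Removed: #123, #125, #126, #128, #129, #130, #131, #132, #133, #138, #139, #146.
Filling seats in venire order through position 8: #122, #124, #127, #134, #135, #136, #137, #140.
So seat 8 is #140.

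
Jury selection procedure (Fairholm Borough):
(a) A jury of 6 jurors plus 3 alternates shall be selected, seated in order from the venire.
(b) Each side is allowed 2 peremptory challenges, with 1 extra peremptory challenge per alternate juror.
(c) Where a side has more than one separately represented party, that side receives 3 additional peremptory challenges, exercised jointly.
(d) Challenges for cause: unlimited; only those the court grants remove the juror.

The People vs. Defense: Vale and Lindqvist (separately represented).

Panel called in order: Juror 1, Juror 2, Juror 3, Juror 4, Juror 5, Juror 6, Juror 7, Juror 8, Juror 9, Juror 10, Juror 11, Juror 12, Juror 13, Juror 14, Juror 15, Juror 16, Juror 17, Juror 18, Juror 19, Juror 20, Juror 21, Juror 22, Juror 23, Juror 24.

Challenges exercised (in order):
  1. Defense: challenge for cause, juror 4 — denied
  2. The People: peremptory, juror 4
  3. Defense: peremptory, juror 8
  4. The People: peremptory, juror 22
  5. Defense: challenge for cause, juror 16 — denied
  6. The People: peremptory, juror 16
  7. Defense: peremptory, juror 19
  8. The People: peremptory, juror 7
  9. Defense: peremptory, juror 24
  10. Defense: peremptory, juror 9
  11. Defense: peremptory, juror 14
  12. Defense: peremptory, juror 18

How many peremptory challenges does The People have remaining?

The People allotment: 2 base + 1 × 3 alternates = 5.
The People peremptories used: #4, #22, #16, #7 — 4.
Remaining: 5 − 4 = 1.

1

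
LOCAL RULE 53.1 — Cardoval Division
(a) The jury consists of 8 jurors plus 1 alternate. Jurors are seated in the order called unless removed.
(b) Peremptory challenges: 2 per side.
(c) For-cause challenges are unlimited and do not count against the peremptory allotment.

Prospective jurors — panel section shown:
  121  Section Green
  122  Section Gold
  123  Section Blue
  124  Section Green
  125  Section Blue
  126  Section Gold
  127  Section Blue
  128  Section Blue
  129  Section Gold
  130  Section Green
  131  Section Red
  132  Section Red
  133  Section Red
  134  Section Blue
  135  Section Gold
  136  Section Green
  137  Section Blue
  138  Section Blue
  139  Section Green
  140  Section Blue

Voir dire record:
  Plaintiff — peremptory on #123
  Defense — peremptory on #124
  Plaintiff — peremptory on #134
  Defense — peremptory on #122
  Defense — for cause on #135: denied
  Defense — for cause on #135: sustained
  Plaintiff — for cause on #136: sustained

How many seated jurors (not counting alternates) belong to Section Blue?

3

Removed: #122, #123, #124, #134, #135, #136.
Seated jurors 1–8: #121, #125, #126, #127, #128, #129, #130, #131 (alternates #132 not counted).
Of those, in Section Blue: #125, #127, #128 → 3.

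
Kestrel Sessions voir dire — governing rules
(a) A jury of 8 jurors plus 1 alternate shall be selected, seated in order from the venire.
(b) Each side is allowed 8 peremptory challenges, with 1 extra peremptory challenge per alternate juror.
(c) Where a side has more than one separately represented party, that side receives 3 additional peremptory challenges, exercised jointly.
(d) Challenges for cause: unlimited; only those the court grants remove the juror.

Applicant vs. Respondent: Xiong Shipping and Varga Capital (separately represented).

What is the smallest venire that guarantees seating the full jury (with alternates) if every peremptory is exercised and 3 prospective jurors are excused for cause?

33

Seats to fill: 8 + 1 alternates = 9.
Peremptories — Applicant: 8 + 1×1 = 9; Respondent: 8 + 1×1 + 3 = 12; total 21.
For-cause removals: 3.
Minimum venire: 9 + 21 + 3 = 33.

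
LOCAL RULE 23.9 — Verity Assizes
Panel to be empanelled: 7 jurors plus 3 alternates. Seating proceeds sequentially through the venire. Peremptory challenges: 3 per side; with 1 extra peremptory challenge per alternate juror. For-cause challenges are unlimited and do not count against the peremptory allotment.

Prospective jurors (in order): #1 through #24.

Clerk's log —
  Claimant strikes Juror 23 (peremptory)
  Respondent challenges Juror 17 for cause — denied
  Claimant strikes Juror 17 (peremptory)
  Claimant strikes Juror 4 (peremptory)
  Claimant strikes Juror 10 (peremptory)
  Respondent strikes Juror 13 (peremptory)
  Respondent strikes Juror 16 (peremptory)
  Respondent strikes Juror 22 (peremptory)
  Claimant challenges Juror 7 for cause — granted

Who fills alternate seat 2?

Removed: #4, #7, #10, #13, #16, #17, #22, #23.
Seating in order: seats 1–7 → #1, #2, #3, #5, #6, #8, #9; alternates → #11, #12, #14.
So alternate 2 is #12.

12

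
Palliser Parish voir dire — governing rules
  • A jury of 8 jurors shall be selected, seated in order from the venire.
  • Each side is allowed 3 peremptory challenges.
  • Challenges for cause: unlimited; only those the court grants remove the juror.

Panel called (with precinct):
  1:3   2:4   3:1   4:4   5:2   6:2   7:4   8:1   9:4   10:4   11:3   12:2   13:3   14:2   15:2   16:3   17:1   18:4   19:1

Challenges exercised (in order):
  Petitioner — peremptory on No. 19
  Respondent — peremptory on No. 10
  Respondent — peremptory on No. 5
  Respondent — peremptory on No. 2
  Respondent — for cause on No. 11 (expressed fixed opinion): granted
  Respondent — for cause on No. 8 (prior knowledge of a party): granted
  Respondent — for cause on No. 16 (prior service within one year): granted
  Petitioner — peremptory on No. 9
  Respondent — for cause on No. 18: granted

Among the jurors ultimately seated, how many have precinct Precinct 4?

2

Removed: #2, #5, #8, #9, #10, #11, #16, #18, #19.
Seated jurors 1–8: #1, #3, #4, #6, #7, #12, #13, #14.
Of those, in Precinct 4: #4, #7 → 2.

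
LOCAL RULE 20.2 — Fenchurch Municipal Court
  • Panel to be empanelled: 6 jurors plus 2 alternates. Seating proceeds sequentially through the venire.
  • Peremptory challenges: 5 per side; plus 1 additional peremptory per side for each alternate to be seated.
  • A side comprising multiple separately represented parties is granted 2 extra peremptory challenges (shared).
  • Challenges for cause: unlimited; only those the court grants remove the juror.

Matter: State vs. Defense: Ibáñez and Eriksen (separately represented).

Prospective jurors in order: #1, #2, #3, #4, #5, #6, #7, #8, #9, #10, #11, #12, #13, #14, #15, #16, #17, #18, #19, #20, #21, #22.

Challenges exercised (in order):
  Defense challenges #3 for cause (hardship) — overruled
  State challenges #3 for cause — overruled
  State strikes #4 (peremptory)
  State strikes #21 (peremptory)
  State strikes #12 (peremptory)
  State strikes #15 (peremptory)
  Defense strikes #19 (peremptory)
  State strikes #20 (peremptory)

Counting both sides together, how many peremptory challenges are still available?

State allotment: 5 base + 1 × 2 alternates = 7. Defense allotment: 5 base + 1 × 2 alternates + 2 multi-party = 9.
State peremptories used: #4, #21, #12, #15, #20 — 5 (the for-cause on #3 doesn't count).
Defense peremptories used: #19 — 1 (the for-cause on #3 doesn't count).
Remaining: (7 − 5) + (9 − 1) = 10.

10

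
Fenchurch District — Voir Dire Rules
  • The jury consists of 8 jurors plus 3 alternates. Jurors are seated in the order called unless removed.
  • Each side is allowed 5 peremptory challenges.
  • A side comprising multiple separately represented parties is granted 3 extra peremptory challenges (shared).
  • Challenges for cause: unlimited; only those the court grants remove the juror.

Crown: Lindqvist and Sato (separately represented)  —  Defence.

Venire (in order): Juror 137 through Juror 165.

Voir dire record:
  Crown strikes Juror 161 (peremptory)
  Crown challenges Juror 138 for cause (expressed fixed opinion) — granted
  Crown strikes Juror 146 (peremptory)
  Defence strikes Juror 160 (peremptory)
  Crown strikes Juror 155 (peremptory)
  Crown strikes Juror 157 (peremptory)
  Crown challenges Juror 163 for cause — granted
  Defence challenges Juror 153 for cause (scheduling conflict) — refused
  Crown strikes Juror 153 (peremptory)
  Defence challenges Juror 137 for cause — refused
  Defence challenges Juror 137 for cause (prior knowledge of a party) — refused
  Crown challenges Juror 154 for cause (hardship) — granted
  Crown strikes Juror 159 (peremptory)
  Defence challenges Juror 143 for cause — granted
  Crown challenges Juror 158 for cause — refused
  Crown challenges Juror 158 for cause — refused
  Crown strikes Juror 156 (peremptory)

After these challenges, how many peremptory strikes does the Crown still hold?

1

Crown allotment: 5 base + 3 multi-party = 8.
Crown peremptories used: #161, #146, #155, #157, #153, #159, #156 — 7 (for-cause on #138, #163, #154, #158, #158 don't count).
Remaining: 8 − 7 = 1.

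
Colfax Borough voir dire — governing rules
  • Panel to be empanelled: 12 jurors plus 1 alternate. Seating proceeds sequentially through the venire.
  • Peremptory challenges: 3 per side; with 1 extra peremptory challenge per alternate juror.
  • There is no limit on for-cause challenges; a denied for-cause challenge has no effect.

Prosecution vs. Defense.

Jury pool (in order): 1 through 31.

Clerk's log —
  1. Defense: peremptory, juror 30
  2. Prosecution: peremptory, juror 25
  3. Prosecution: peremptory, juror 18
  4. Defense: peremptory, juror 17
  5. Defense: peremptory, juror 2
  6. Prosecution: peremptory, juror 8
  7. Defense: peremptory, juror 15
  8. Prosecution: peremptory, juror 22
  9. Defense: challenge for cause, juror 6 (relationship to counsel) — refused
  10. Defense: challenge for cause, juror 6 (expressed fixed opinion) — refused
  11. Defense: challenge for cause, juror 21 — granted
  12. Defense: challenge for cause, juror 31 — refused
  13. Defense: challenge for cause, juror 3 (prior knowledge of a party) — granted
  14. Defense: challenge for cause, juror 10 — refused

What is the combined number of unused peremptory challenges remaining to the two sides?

0

Prosecution allotment: 3 base + 1 × 1 alternate = 4. Defense allotment: 3 base + 1 × 1 alternate = 4.
Prosecution peremptories used: #25, #18, #8, #22 — 4.
Defense peremptories used: #30, #17, #2, #15 — 4 (for-cause on #6, #6, #21, #31, #3, #10 don't count).
Remaining: (4 − 4) + (4 − 4) = 0.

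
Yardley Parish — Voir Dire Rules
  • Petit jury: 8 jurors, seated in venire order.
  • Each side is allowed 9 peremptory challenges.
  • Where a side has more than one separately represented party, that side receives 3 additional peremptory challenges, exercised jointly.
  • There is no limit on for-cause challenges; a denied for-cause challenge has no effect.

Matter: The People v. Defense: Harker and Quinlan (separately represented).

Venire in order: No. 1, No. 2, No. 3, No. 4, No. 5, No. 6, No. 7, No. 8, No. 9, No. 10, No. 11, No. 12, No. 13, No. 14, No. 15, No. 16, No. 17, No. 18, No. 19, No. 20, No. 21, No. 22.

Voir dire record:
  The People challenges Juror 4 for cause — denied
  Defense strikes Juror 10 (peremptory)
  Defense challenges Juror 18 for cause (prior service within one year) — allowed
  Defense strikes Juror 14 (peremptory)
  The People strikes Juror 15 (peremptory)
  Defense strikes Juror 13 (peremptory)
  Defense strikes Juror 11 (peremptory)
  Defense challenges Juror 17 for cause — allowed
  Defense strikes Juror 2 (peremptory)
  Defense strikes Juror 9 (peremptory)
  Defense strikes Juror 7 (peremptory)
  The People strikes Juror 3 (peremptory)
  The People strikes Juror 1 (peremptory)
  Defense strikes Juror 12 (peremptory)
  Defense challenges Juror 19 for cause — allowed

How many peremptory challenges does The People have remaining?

6

The People allotment: 9.
The People peremptories used: #15, #3, #1 — 3 (the for-cause on #4 doesn't count).
Remaining: 9 − 3 = 6.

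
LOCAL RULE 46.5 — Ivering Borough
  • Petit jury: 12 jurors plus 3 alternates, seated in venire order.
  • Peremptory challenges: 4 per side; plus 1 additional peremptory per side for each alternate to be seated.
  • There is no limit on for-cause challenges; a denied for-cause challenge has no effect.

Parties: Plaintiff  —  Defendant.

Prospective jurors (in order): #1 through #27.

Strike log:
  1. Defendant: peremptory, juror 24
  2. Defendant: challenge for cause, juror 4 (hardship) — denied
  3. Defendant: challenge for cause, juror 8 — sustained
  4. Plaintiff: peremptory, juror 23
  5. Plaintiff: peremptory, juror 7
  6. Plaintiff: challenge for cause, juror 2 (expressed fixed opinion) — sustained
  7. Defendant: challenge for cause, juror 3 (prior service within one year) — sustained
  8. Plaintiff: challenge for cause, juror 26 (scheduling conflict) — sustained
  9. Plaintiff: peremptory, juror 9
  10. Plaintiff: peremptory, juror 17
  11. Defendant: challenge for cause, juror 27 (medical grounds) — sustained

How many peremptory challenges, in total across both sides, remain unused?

9

Plaintiff allotment: 4 base + 1 × 3 alternates = 7. Defendant allotment: 4 base + 1 × 3 alternates = 7.
Plaintiff peremptories used: #23, #7, #9, #17 — 4 (for-cause on #2, #26 don't count).
Defendant peremptories used: #24 — 1 (for-cause on #4, #8, #3, #27 don't count).
Remaining: (7 − 4) + (7 − 1) = 9.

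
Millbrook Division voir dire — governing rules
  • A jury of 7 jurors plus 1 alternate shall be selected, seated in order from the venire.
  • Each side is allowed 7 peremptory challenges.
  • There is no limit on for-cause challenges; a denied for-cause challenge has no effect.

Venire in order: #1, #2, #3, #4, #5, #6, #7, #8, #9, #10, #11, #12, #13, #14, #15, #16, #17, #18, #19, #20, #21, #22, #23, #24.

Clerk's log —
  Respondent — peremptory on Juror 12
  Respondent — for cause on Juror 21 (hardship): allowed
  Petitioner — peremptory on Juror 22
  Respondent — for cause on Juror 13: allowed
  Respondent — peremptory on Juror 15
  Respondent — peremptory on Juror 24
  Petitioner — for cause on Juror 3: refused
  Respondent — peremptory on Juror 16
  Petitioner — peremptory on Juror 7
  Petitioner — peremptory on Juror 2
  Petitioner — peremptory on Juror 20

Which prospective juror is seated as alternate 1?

Removed: #2, #7, #12, #13, #15, #16, #20, #21, #22, #24. (#3 stays — for-cause denied.)
Seating in order: seats 1–7 → #1, #3, #4, #5, #6, #8, #9; alternates → #10.
So alternate 1 is #10.

10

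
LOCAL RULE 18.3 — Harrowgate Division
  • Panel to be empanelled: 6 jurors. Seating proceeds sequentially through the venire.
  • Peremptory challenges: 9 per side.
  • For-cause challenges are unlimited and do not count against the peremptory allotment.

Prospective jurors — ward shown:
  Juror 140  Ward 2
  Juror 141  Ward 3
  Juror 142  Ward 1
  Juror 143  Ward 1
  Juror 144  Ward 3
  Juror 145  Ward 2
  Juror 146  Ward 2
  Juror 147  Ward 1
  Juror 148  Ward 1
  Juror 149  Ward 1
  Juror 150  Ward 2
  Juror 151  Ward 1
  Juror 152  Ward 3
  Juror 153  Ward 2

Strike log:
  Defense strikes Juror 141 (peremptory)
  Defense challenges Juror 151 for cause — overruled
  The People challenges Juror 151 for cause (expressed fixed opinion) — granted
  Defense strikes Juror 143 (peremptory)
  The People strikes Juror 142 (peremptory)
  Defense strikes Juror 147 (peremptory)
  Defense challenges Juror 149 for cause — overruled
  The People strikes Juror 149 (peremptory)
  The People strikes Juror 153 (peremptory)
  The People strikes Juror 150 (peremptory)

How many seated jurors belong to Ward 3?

2

Removed: #141, #142, #143, #147, #149, #150, #151, #153.
Seated jurors 1–6: #140, #144, #145, #146, #148, #152.
Of those, in Ward 3: #144, #152 → 2.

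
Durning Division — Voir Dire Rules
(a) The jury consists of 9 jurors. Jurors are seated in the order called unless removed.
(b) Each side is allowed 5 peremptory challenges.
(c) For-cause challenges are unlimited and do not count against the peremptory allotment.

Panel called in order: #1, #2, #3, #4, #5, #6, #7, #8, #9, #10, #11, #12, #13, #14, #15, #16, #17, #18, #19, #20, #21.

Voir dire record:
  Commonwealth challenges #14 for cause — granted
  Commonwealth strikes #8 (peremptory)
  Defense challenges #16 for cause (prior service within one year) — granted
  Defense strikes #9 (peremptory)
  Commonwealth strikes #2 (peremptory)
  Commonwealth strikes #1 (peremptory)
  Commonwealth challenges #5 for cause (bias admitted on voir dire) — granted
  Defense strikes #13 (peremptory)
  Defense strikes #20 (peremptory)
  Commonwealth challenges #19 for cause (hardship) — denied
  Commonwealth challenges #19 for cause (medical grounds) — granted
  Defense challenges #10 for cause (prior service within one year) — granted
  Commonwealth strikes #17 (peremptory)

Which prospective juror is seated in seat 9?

Removed: #1, #2, #5, #8, #9, #10, #13, #14, #16, #17, #19, #20.
Seating in order: seats 1–9 → #3, #4, #6, #7, #11, #12, #15, #18, #21.
So seat 9 is #21.

21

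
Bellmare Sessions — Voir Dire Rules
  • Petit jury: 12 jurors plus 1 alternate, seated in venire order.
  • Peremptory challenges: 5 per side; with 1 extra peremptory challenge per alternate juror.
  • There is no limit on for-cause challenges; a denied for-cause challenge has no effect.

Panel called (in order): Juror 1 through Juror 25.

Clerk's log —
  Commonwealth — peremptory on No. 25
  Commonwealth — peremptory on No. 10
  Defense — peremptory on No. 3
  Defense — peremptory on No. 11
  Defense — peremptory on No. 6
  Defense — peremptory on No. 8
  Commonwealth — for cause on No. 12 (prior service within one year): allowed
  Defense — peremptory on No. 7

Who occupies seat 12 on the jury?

Removed: #3, #6, #7, #8, #10, #11, #12, #25.
Seating in order: seats 1–12 → #1, #2, #4, #5, #9, #13, #14, #15, #16, #17, #18, #19; alternates → #20.
So seat 12 is #19.

19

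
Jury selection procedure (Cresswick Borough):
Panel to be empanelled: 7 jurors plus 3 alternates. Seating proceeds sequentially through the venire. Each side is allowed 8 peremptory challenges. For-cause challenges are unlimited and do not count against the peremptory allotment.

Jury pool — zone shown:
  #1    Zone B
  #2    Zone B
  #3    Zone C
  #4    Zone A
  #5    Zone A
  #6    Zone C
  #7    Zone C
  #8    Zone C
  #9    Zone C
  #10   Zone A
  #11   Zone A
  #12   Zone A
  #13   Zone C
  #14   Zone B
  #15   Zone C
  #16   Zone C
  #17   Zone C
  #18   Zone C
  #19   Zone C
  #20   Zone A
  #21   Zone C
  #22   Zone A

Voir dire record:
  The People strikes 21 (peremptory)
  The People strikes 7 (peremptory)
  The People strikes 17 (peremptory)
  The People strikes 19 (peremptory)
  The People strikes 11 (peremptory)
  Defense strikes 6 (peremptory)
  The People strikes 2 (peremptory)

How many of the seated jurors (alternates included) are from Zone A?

4

Removed: #2, #6, #7, #11, #17, #19, #21.
Seated (10 incl. alternates): #1, #3, #4, #5, #8, #9, #10, #12, #13, #14.
Of those, in Zone A: #4, #5, #10, #12 → 4.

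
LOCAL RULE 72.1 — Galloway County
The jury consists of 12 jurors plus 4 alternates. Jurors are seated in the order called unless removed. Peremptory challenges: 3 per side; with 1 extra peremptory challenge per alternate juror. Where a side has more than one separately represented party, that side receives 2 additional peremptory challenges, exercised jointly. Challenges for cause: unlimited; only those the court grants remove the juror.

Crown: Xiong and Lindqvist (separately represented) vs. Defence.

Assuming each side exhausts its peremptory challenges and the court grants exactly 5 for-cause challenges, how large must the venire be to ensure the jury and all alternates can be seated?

37

Seats to fill: 12 + 4 alternates = 16.
Peremptories — Crown: 3 + 1×4 + 2 = 9; Defence: 3 + 1×4 = 7; total 16.
For-cause removals: 5.
Minimum venire: 16 + 16 + 5 = 37.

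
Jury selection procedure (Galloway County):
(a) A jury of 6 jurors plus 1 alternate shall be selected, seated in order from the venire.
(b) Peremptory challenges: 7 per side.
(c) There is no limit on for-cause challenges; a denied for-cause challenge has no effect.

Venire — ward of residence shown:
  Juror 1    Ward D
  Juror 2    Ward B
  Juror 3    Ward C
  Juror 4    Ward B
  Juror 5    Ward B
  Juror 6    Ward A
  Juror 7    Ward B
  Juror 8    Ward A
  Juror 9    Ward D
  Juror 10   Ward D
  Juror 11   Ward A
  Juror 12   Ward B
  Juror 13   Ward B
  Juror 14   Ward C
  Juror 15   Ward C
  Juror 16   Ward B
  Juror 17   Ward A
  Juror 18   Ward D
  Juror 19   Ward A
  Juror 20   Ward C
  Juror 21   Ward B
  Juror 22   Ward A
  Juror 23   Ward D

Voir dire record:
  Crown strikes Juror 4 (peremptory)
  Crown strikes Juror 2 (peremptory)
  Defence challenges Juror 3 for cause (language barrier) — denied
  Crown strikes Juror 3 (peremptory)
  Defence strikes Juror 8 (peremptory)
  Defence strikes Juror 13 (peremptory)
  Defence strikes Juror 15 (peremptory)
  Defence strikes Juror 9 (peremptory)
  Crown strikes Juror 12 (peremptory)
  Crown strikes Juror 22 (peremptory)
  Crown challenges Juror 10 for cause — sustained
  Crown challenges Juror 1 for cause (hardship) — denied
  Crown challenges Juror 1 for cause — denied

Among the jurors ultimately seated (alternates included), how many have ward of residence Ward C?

Removed: #2, #3, #4, #8, #9, #10, #12, #13, #15, #22.
Seated (7 incl. alternates): #1, #5, #6, #7, #11, #14, #16.
Of those, in Ward C: #14 → 1.

1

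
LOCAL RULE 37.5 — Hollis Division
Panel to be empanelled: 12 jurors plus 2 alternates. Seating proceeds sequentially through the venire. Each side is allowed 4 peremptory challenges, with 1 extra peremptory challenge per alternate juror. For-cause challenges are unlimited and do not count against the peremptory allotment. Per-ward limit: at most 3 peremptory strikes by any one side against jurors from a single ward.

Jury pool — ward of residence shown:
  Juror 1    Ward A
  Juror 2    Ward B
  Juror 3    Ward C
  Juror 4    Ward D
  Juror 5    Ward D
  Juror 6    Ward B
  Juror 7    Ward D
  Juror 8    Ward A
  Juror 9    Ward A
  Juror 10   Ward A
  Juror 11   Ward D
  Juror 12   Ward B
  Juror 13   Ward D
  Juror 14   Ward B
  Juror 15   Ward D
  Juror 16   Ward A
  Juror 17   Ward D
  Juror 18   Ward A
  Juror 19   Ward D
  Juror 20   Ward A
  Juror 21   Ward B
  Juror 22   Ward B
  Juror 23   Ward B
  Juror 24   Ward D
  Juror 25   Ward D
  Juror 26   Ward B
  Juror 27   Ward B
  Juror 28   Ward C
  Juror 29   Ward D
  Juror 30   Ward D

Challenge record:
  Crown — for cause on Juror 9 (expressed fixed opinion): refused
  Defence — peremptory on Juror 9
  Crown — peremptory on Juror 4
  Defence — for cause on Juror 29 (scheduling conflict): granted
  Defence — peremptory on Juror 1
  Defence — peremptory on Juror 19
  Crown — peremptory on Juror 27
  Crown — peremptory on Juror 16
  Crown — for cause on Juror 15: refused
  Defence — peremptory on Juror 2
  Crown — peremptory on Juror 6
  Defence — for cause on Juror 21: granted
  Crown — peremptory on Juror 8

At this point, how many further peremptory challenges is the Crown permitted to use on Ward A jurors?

1

Crown peremptories so far: #4, #27, #16, #6, #8 — 5 of 6 used, 1 left overall.
Against Ward A: #16, #8 — 2 used; per-ward cap 3 leaves 1.
Binding limit: min(1, 1) = 1.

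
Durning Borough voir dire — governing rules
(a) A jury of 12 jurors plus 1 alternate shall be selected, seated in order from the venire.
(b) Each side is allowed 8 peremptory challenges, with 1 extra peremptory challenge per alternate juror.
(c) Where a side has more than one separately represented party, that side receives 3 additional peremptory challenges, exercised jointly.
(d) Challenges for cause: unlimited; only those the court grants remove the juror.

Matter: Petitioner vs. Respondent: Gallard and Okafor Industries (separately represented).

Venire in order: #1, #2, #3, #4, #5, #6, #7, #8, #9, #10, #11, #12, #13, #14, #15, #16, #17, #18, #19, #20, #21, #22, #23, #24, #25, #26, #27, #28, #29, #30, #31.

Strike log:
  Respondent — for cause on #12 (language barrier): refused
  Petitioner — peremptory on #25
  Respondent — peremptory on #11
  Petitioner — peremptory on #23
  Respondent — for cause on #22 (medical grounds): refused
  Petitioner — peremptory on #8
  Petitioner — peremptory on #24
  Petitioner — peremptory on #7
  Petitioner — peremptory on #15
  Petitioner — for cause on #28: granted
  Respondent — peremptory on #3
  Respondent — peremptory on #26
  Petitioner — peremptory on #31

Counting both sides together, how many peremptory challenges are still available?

Petitioner allotment: 8 base + 1 × 1 alternate = 9. Respondent allotment: 8 base + 1 × 1 alternate + 3 multi-party = 12.
Petitioner peremptories used: #25, #23, #8, #24, #7, #15, #31 — 7 (the for-cause on #28 doesn't count).
Respondent peremptories used: #11, #3, #26 — 3 (for-cause on #12, #22 don't count).
Remaining: (9 − 7) + (12 − 3) = 11.

11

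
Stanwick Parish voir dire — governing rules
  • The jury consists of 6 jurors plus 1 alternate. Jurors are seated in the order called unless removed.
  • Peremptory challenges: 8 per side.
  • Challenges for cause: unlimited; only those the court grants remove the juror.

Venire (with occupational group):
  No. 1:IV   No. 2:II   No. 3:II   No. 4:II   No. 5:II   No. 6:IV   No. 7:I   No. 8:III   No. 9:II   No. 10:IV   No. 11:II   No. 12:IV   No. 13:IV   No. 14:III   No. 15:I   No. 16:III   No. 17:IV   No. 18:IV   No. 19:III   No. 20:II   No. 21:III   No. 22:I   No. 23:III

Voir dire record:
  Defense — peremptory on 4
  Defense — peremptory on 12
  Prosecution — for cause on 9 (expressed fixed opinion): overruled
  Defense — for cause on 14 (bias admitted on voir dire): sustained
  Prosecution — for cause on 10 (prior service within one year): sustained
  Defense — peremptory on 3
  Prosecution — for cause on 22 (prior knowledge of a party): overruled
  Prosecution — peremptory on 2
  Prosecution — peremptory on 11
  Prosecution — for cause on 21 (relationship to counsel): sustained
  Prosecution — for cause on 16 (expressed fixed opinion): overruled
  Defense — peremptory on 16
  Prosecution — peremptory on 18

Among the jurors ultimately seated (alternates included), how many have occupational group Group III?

1

Removed: #2, #3, #4, #10, #11, #12, #14, #16, #18, #21.
Seated (7 incl. alternates): #1, #5, #6, #7, #8, #9, #13.
Of those, in Group III: #8 → 1.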